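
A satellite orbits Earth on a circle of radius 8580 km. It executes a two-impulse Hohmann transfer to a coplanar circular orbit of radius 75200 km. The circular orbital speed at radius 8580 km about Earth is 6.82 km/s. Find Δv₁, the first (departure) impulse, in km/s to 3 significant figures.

From the circular-orbit relation v² = μ/r at r = 8580 km: μ = v²r = (6.82)² × 8580 = 3.99076×10^5 km³/s².
Semi-major axis of the transfer orbit: a_t = (8580 + 75200)/2 = 41890 km.
Circular speed at r = 8580 km: v_c = √(μ/r) = 6.820 km/s.
Vis-viva on the transfer ellipse at r = 8580 km gives v_t = √[μ(2/r − 1/a_t)] = 9.138 km/s.
Δv₁ = |v_t − v_c| = |9.138 − 6.820| = 2.318 km/s.

Δv₁ = 2.32 km/s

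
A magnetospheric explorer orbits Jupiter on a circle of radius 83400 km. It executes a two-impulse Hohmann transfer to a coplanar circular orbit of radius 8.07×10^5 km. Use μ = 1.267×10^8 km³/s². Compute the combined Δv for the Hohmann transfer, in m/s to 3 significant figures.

Semi-major axis of the transfer orbit: a_t = (83400 + 8.070×10^5)/2 = 4.452×10^5 km.
At r₁ the circular-orbit speed is v₁ = √(μ/r₁) = 38.98 km/s.
Transfer-orbit speed at r₁ (vis-viva): v_p = √[μ(2/r₁ − 1/a_t)] = 52.48 km/s.
First burn Δv₁ = |v_p − v₁| = 13.50 km/s.
Circular speed at r₂: v₂ = √(μ/r₂) = 12.53 km/s.
Transfer-orbit speed at r₂: v_a = √[μ(2/r₂ − 1/a_t)] = 5.423 km/s.
Second burn Δv₂ = |v₂ − v_a| = 7.107 km/s.
Total Δv = Δv₁ + Δv₂ = 20.61 km/s.

Δv = 20600 m/s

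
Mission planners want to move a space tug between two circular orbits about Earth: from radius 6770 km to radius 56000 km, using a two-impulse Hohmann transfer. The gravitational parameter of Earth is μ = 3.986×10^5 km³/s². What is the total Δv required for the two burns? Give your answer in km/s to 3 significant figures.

Δv = 4.01 km/s

Semi-major axis of the transfer orbit: a_t = (6770 + 56000)/2 = 31385 km.
Circular speed at r₁: v₁ = √(μ/r₁) = √(3.986×10^5/6770) = 7.67316 km/s.
On the transfer ellipse at r₁, v² = μ(2/r − 1/a) gives v_p = √[μ(2/r₁ − 1/a_t)] = 10.2496 km/s.
First burn Δv₁ = |v_p − v₁| = 2.576 km/s.
Circular speed at r₂: v₂ = √(μ/r₂) = 2.668 km/s.
Transfer-orbit speed at r₂: v_a = √[μ(2/r₂ − 1/a_t)] = 1.239 km/s.
Second burn Δv₂ = |v₂ − v_a| = 1.429 km/s.
Δv = Δv₁ + Δv₂ = 2.576 + 1.429 = 4.005 km/s.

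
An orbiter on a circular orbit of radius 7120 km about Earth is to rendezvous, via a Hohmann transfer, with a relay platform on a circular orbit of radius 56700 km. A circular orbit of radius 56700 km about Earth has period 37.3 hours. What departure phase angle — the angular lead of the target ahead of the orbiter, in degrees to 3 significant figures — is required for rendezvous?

φ = 104°

From Kepler's third law T² = 4π²r³/μ at r = 56700 km, T = 37.3 hours = 37.3 × 3600 s = 1.3428×10^5 s: μ = 4π²r³/T² = 3.99104×10^5 km³/s².
Transfer-ellipse semi-major axis a_t = (r₁ + r₂)/2 = (7120 + 56700)/2 = 31910 km.
Transfer time t = π√(a_t³/μ) = 28346 s.
Target angular speed ω₂ = √(μ/r₂³) = 4.6792×10^-5 rad/s.
Angle swept by the target during transfer: ω₂·t = 1.3264 rad = 76.00°.
Arrival is 180° from departure on the ellipse, so φ = 180° − 76.00° = 104°.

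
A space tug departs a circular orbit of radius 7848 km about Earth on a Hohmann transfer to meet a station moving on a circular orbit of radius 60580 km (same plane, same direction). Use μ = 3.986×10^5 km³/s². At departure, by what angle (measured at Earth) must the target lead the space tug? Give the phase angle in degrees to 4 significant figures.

φ = 103.6°

The Hohmann ellipse has a_t = (r₁ + r₂)/2 = 34214 km.
Transfer time t = π√(a_t³/μ) = 31491 s.
The target's mean motion on its circular orbit is ω₂ = √(μ/r₂³) = 4.2342×10^-5 rad/s.
Angle swept by the target during transfer: ω₂·t = 1.3334 rad = 76.40°.
Arrival is 180° from departure on the ellipse, so φ = 180° − 76.40° = 103.6°.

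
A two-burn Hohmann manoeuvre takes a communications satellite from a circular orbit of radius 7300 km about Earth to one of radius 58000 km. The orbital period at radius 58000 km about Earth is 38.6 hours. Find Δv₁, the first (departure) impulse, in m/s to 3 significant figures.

Δv₁ = 2460 m/s

From Kepler's third law T² = 4π²r³/μ at r = 58000 km, T = 38.6 hours = 38.6 × 3600 s = 1.3896×10^5 s: μ = 4π²r³/T² = 3.98900×10^5 km³/s².
Semi-major axis of the transfer orbit: a_t = (7300 + 58000)/2 = 32650 km.
Circular speed at r = 7300 km: v_c = √(μ/r) = 7.392 km/s.
Vis-viva on the transfer ellipse at r = 7300 km gives v_t = √[μ(2/r − 1/a_t)] = 9.852 km/s.
Δv₁ = |v_t − v_c| = |9.852 − 7.392| = 2.460 km/s.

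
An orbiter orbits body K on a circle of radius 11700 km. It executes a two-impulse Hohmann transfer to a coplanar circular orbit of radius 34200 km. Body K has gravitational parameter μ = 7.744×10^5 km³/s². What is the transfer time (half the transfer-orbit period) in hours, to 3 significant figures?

Transfer-ellipse semi-major axis a_t = (r₁ + r₂)/2 = (11700 + 34200)/2 = 22950 km.
Half the transfer-orbit period gives t = π√(a_t³/μ) = 12410 s.
Converting: 12410 s ÷ 3600 s/hour = 3.45 hours.

t = 3.45 hours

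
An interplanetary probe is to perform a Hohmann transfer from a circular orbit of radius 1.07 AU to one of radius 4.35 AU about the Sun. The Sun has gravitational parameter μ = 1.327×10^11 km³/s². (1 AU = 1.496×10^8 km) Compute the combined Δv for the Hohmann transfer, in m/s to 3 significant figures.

Δv = 13000 m/s

In km: r₁ = 1.07 × 1.496×10^8 = 1.60072×10^8 km; r₂ = 4.35 × 1.496×10^8 = 6.5076×10^8 km.
Transfer-ellipse semi-major axis a_t = (r₁ + r₂)/2 = (1.60072×10^8 + 6.5076×10^8)/2 = 4.05416×10^8 km.
At r₁ the circular-orbit speed is v₁ = √(μ/r₁) = 28.7924 km/s.
Transfer-orbit speed at r₁ (vis-viva): v_p = √[μ(2/r₁ − 1/a_t)] = 36.4786 km/s.
First burn Δv₁ = |v_p − v₁| = 7.686 km/s.
At r₂, v₂ = √(μ/r₂) = 14.28 km/s.
Transfer-orbit speed at r₂: v_a = √[μ(2/r₂ − 1/a_t)] = 8.973 km/s.
Second burn Δv₂ = |v₂ − v_a| = 5.307 km/s.
Total Δv = Δv₁ + Δv₂ = 12.99 km/s.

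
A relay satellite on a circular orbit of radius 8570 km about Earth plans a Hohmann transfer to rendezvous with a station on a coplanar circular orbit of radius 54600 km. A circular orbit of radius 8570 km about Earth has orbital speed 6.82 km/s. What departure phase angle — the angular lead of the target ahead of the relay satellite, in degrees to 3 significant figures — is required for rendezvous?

φ = 101°

From the circular-orbit relation v² = μ/r at r = 8570 km: μ = v²r = (6.82)² × 8570 = 3.98611×10^5 km³/s².
The Hohmann ellipse has a_t = (r₁ + r₂)/2 = 31585 km.
Transfer time t = π√(a_t³/μ) = 27932 s.
The target's mean motion on its circular orbit is ω₂ = √(μ/r₂³) = 4.9486×10^-5 rad/s.
Angle swept by the target during transfer: ω₂·t = 1.38224 rad = 79.20°.
The relay satellite traverses 180° on the transfer ellipse, so the target must lead by 180° − 79.20° = 101°.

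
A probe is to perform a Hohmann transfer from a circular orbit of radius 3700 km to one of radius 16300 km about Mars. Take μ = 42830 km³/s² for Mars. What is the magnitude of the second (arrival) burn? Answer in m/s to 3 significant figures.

The Hohmann ellipse has a_t = (r₁ + r₂)/2 = 10000 km.
On the circular orbit at r = 16300 km, v_c = √(μ/r) = 1.621 km/s.
Transfer-orbit speed at the same r (vis-viva, a = a_t): v_t = √[μ(2/r − 1/a_t)] = 0.9860 km/s.
Δv₂ = |v_t − v_c| = |0.9860 − 1.621| = 0.6350 km/s.

Δv₂ = 635 m/s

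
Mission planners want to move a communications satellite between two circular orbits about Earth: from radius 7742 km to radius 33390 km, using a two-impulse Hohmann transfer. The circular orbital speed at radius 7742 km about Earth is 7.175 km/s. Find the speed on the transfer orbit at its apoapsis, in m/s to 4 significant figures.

From the circular-orbit relation v² = μ/r at r = 7742 km: μ = v²r = (7.175)² × 7742 = 3.98563×10^5 km³/s².
Semi-major axis of the transfer orbit: a_t = (7742 + 33390)/2 = 20566 km.
At apoapsis, r = 33390 km.
From the vis-viva equation, v = √[μ(2/r − 1/a_t)] = 2.120 km/s.

v = 2120 m/s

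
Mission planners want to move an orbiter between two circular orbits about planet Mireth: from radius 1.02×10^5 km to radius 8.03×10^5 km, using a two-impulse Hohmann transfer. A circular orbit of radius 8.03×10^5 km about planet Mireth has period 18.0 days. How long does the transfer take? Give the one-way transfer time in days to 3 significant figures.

t = 3.81 days

From Kepler's third law T² = 4π²r³/μ at r = 8.03×10^5 km, T = 18.0 days = 18.0 × 86400 s = 1.5552×10^6 s: μ = 4π²r³/T² = 8.45150×10^6 km³/s².
Semi-major axis of the transfer orbit: a_t = (1.020×10^5 + 8.030×10^5)/2 = 4.525×10^5 km.
Transfer time t = π√(a_t³/μ) = π√((4.525×10^5)³ / 8.45150×10^6) = 3.289×10^5 s.
Converting: 3.289×10^5 s ÷ 86400 s/day = 3.81 days.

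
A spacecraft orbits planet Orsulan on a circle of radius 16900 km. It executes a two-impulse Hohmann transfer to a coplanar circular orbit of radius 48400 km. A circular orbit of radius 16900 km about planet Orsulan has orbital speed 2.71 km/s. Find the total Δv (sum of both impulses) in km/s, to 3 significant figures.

From the circular-orbit relation v² = μ/r at r = 16900 km: μ = v²r = (2.71)² × 16900 = 1.24115×10^5 km³/s².
Transfer-ellipse semi-major axis a_t = (r₁ + r₂)/2 = (16900 + 48400)/2 = 32650 km.
At r₁ the circular-orbit speed is v₁ = √(μ/r₁) = 2.7100 km/s.
Transfer-orbit speed at r₁ (v² = μ(2/r − 1/a)): v_p = √[μ(2/r₁ − 1/a_t)] = 3.2995 km/s.
First burn Δv₁ = |v_p − v₁| = 0.5895 km/s.
At r₂, v₂ = √(μ/r₂) = 1.6014 km/s.
Transfer-orbit speed at r₂: v_a = √[μ(2/r₂ − 1/a_t)] = 1.1521 km/s.
Second burn Δv₂ = |v₂ − v_a| = 0.4493 km/s.
Δv = Δv₁ + Δv₂ = 0.5895 + 0.4493 = 1.039 km/s.

Δv = 1.04 km/s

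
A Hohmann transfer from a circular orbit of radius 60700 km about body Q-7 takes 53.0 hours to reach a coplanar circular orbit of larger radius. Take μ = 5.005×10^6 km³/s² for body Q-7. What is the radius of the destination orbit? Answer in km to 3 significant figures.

Transfer time t = 53.0 hours = 1.908×10^5 s, and t = π√(a_t³/μ).
So a_t = (μ t²/π²)^(1/3) = (5.005×10^6 × (1.908×10^5)² / π²)^(1/3) = 2.6429×10^5 km.
Since a_t = (r₁ + r₂)/2, r₂ = 2a_t − r₁ = 2×2.6429×10^5 − 60700 = 4.6788×10^5 km.

r₂ = 4.68×10^5 km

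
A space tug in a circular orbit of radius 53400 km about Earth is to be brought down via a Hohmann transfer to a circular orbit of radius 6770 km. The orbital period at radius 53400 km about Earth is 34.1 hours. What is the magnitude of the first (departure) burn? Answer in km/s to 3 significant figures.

From Kepler's third law T² = 4π²r³/μ at r = 53400 km, T = 34.1 hours = 34.1 × 3600 s = 1.2276×10^5 s: μ = 4π²r³/T² = 3.98905×10^5 km³/s².
Semi-major axis of the transfer orbit: a_t = (53400 + 6770)/2 = 30085 km.
Circular speed at r = 53400 km: v_c = √(μ/r) = 2.7332 km/s.
Transfer-orbit speed at the same r (vis-viva, a = a_t): v_t = √[μ(2/r − 1/a_t)] = 1.2965 km/s.
Δv₁ = |v_t − v_c| = |1.2965 − 2.7332| = 1.437 km/s.

Δv₁ = 1.44 km/s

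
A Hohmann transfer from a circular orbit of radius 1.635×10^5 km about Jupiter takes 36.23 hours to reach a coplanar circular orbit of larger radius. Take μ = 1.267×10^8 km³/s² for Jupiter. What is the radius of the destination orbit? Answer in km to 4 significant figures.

r₂ = 1.041×10^6 km

Transfer time t = 36.23 hours = 1.30428×10^5 s, and t = π√(a_t³/μ).
So a_t = (μ t²/π²)^(1/3) = (1.267×10^8 × (1.30428×10^5)² / π²)^(1/3) = 6.0220×10^5 km.
Since a_t = (r₁ + r₂)/2, r₂ = 2a_t − r₁ = 2×6.0220×10^5 − 1.635×10^5 = 1.0409×10^6 km.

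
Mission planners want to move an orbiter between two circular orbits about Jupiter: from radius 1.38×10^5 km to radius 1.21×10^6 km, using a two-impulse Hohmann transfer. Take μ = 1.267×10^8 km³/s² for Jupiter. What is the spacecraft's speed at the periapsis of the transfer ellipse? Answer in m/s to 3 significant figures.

v = 40600 m/s

The Hohmann ellipse has a_t = (r₁ + r₂)/2 = 6.740×10^5 km.
At periapsis, r = 1.380×10^5 km.
Applying v² = μ(2/r − 1/a_t): v = 40.60 km/s.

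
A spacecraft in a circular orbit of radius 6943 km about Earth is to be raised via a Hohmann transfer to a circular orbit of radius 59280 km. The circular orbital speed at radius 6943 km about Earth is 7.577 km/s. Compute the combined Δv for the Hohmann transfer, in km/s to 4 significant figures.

Δv = 3.967 km/s

From the circular-orbit relation v² = μ/r at r = 6943 km: μ = v²r = (7.577)² × 6943 = 3.98604×10^5 km³/s².
Transfer-ellipse semi-major axis a_t = (r₁ + r₂)/2 = (6943 + 59280)/2 = 33111.5 km.
At r₁ the circular-orbit speed is v₁ = √(μ/r₁) = 7.5770 km/s.
On the transfer ellipse at r₁, vis-viva gives v_p = √[μ(2/r₁ − 1/a_t)] = 10.138 km/s.
First burn Δv₁ = |v_p − v₁| = 2.561 km/s.
Circular speed at r₂: v₂ = √(μ/r₂) = 2.593 km/s.
Transfer-orbit speed at r₂: v_a = √[μ(2/r₂ − 1/a_t)] = 1.187 km/s.
Second burn Δv₂ = |v₂ − v_a| = 1.406 km/s.
Total Δv = Δv₁ + Δv₂ = 3.967 km/s.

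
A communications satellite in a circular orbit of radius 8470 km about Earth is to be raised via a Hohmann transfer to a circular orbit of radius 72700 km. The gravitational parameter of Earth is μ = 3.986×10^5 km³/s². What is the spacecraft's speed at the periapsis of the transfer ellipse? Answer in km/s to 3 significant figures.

Transfer-ellipse semi-major axis a_t = (r₁ + r₂)/2 = (8470 + 72700)/2 = 40585 km.
At periapsis, r = 8470 km.
From the vis-viva equation, v = √[μ(2/r − 1/a_t)] = 9.181 km/s.

v = 9.18 km/s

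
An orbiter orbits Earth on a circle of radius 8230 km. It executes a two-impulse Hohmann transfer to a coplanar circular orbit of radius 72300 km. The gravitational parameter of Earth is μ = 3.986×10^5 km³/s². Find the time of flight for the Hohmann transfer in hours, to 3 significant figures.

The Hohmann ellipse has a_t = (r₁ + r₂)/2 = 40265 km.
By Kepler's third law the transfer-orbit period is T = 2π√(a_t³/μ), so t = T/2 = 40200 s.
Converting: 40200 s ÷ 3600 s/hour = 11.2 hours.

t = 11.2 hours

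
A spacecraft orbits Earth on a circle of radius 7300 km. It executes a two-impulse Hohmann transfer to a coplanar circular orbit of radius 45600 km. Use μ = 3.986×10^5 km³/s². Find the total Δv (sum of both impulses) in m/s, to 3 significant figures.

Transfer-ellipse semi-major axis a_t = (r₁ + r₂)/2 = (7300 + 45600)/2 = 26450 km.
Circular speed at r₁: v₁ = √(μ/r₁) = √(3.986×10^5/7300) = 7.389 km/s.
On the transfer ellipse at r₁, vis-viva gives v_p = √[μ(2/r₁ − 1/a_t)] = 9.702 km/s.
First burn Δv₁ = |v_p − v₁| = 2.313 km/s.
At r₂, v₂ = √(μ/r₂) = 2.9566 km/s.
Transfer-orbit speed at r₂: v_a = √[μ(2/r₂ − 1/a_t)] = 1.5532 km/s.
Second burn Δv₂ = |v₂ − v_a| = 1.403 km/s.
Total Δv = Δv₁ + Δv₂ = 3.716 km/s.

Δv = 3720 m/s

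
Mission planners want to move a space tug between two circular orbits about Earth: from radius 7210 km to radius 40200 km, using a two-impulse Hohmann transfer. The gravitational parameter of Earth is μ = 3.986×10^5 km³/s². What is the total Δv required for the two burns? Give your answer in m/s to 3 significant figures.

The Hohmann ellipse has a_t = (r₁ + r₂)/2 = 23705 km.
Circular speed at r₁: v₁ = √(μ/r₁) = √(3.986×10^5/7210) = 7.4353 km/s.
On the transfer ellipse at r₁, v² = μ(2/r − 1/a) gives v_p = √[μ(2/r₁ − 1/a_t)] = 9.6826 km/s.
First burn Δv₁ = |v_p − v₁| = 2.2473 km/s.
At r₂, v₂ = √(μ/r₂) = 3.1489 km/s.
Transfer-orbit speed at r₂: v_a = √[μ(2/r₂ − 1/a_t)] = 1.7366 km/s.
Second burn Δv₂ = |v₂ − v_a| = 1.4123 km/s.
Δv = Δv₁ + Δv₂ = 2.2473 + 1.4123 = 3.660 km/s.

Δv = 3660 m/s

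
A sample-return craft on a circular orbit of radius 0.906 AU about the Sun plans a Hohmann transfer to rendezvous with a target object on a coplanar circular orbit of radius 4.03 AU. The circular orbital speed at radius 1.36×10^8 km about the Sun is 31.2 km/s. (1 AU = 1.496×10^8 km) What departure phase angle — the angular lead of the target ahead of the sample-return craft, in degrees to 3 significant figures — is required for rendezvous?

φ = 93.7°

From the circular-orbit relation v² = μ/r at r = 1.36×10^8 km: μ = v²r = (31.2)² × 1.36×10^8 = 1.32388×10^11 km³/s².
In km: r₁ = 0.906 × 1.496×10^8 = 1.355376×10^8 km; r₂ = 4.03 × 1.496×10^8 = 6.02888×10^8 km.
Semi-major axis of the transfer orbit: a_t = (1.355376×10^8 + 6.02888×10^8)/2 = 3.692128×10^8 km.
The half-period of the transfer ellipse is t = π√(a_t³/μ) = 6.1255×10^7 s.
The target's mean motion on its circular orbit is ω₂ = √(μ/r₂³) = 2.4579×10^-8 rad/s.
Angle swept by the target during transfer: ω₂·t = 1.5056 rad = 86.26°.
The sample-return craft traverses 180° on the transfer ellipse, so the target must lead by 180° − 86.26° = 93.7°.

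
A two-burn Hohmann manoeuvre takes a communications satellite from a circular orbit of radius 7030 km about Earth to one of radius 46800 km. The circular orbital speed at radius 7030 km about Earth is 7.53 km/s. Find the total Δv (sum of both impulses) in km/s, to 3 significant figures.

Δv = 3.83 km/s

From the circular-orbit relation v² = μ/r at r = 7030 km: μ = v²r = (7.53)² × 7030 = 3.98607×10^5 km³/s².
Transfer-ellipse semi-major axis a_t = (r₁ + r₂)/2 = (7030 + 46800)/2 = 26915 km.
Circular speed at r₁: v₁ = √(μ/r₁) = √(3.98607×10^5/7030) = 7.530 km/s.
Transfer-orbit speed at r₁ (v² = μ(2/r − 1/a)): v_p = √[μ(2/r₁ − 1/a_t)] = 9.929 km/s.
First burn Δv₁ = |v_p − v₁| = 2.399 km/s.
At r₂, v₂ = √(μ/r₂) = 2.9184 km/s.
Transfer-orbit speed at r₂: v_a = √[μ(2/r₂ − 1/a_t)] = 1.4915 km/s.
Second burn Δv₂ = |v₂ − v_a| = 1.427 km/s.
Δv = Δv₁ + Δv₂ = 2.399 + 1.427 = 3.826 km/s.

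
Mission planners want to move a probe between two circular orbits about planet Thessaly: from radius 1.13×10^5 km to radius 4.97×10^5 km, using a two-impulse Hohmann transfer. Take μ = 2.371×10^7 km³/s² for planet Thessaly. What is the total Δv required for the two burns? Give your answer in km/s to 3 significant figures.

Δv = 6.71 km/s

Transfer-ellipse semi-major axis a_t = (r₁ + r₂)/2 = (1.130×10^5 + 4.970×10^5)/2 = 3.050×10^5 km.
Circular speed at r₁: v₁ = √(μ/r₁) = √(2.371×10^7/1.130×10^5) = 14.48527 km/s.
Transfer-orbit speed at r₁ (v² = μ(2/r − 1/a)): v_p = √[μ(2/r₁ − 1/a_t)] = 18.49076 km/s.
First burn Δv₁ = |v_p − v₁| = 4.005 km/s.
At r₂, v₂ = √(μ/r₂) = 6.907 km/s.
Transfer-orbit speed at r₂: v_a = √[μ(2/r₂ − 1/a_t)] = 4.204 km/s.
Second burn Δv₂ = |v₂ − v_a| = 2.703 km/s.
Total Δv = Δv₁ + Δv₂ = 6.708 km/s.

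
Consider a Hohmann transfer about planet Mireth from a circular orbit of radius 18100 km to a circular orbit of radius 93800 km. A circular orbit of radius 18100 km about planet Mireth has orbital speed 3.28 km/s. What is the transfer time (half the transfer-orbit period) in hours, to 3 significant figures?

From the circular-orbit relation v² = μ/r at r = 18100 km: μ = v²r = (3.28)² × 18100 = 1.94727×10^5 km³/s².
Semi-major axis of the transfer orbit: a_t = (18100 + 93800)/2 = 55950 km.
By Kepler's third law the transfer-orbit period is T = 2π√(a_t³/μ), so t = T/2 = 94220 s.
Converting: 94220 s ÷ 3600 s/hour = 26.2 hours.

t = 26.2 hours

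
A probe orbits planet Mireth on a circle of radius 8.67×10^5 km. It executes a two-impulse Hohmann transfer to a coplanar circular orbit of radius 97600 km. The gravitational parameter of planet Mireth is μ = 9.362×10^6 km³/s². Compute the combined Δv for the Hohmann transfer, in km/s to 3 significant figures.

Δv = 5.15 km/s

Semi-major axis of the transfer orbit: a_t = (8.670×10^5 + 97600)/2 = 4.823×10^5 km.
At r₁ the circular-orbit speed is v₁ = √(μ/r₁) = 3.286 km/s.
On the transfer ellipse at r₁, vis-viva gives v_a = √[μ(2/r₁ − 1/a_t)] = 1.478 km/s.
First burn Δv₁ = |v_a − v₁| = 1.808 km/s.
At r₂, v₂ = √(μ/r₂) = 9.7940 km/s.
Transfer-orbit speed at r₂: v_p = √[μ(2/r₂ − 1/a_t)] = 13.131 km/s.
Second burn Δv₂ = |v₂ − v_p| = 3.337 km/s.
Δv = Δv₁ + Δv₂ = 1.808 + 3.337 = 5.145 km/s.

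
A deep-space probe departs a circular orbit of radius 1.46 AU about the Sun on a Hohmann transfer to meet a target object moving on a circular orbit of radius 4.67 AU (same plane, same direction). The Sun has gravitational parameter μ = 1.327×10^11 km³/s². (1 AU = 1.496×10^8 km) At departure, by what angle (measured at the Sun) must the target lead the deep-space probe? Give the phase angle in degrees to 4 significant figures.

In km: r₁ = 1.46 × 1.496×10^8 = 2.18416×10^8 km; r₂ = 4.67 × 1.496×10^8 = 6.98632×10^8 km.
Semi-major axis of the transfer orbit: a_t = (2.18416×10^8 + 6.98632×10^8)/2 = 4.58524×10^8 km.
The half-period of the transfer ellipse is t = π√(a_t³/μ) = 8.4675×10^7 s.
Target angular speed ω₂ = √(μ/r₂³) = 1.9727×10^-8 rad/s.
Angle swept by the target during transfer: ω₂·t = 1.6704 rad = 95.71°.
The deep-space probe traverses 180° on the transfer ellipse, so the target must lead by 180° − 95.71° = 84.29°.

φ = 84.29°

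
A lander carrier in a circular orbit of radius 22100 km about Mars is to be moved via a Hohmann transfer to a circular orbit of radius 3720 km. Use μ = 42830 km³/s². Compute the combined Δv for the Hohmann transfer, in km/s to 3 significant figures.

Transfer-ellipse semi-major axis a_t = (r₁ + r₂)/2 = (22100 + 3720)/2 = 12910 km.
At r₁ the circular-orbit speed is v₁ = √(μ/r₁) = 1.3921 km/s.
Transfer-orbit speed at r₁ (vis-viva): v_a = √[μ(2/r₁ − 1/a_t)] = 0.74728 km/s.
First burn Δv₁ = |v_a − v₁| = 0.6448 km/s.
At r₂, v₂ = √(μ/r₂) = 3.3931 km/s.
Transfer-orbit speed at r₂: v_p = √[μ(2/r₂ − 1/a_t)] = 4.4395 km/s.
Second burn Δv₂ = |v₂ − v_p| = 1.046 km/s.
Δv = Δv₁ + Δv₂ = 0.6448 + 1.046 = 1.691 km/s.

Δv = 1.69 km/s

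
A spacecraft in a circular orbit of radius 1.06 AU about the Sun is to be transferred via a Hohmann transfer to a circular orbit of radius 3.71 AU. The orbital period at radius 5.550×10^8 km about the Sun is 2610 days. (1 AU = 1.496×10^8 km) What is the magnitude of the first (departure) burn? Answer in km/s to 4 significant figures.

Δv₁ = 7.152 km/s

From Kepler's third law T² = 4π²r³/μ at r = 5.550×10^8 km, T = 2610 days = 2610 × 86400 s = 2.25504×10^8 s: μ = 4π²r³/T² = 1.32718×10^11 km³/s².
In km: r₁ = 1.06 × 1.496×10^8 = 1.58576×10^8 km; r₂ = 3.71 × 1.496×10^8 = 5.55016×10^8 km.
Transfer-ellipse semi-major axis a_t = (r₁ + r₂)/2 = (1.58576×10^8 + 5.55016×10^8)/2 = 3.56796×10^8 km.
On the circular orbit at r = 1.58576×10^8 km, v_c = √(μ/r) = 28.930 km/s.
Transfer-orbit speed at the same r (vis-viva, a = a_t): v_t = √[μ(2/r − 1/a_t)] = 36.082 km/s.
Δv₁ = |v_t − v_c| = |36.082 − 28.930| = 7.152 km/s.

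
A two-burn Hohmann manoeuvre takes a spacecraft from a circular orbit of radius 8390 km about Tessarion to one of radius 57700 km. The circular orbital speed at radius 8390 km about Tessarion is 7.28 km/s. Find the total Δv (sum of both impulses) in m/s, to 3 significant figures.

From the circular-orbit relation v² = μ/r at r = 8390 km: μ = v²r = (7.28)² × 8390 = 4.44657×10^5 km³/s².
The Hohmann ellipse has a_t = (r₁ + r₂)/2 = 33045 km.
At r₁ the circular-orbit speed is v₁ = √(μ/r₁) = 7.280 km/s.
Transfer-orbit speed at r₁ (vis-viva): v_p = √[μ(2/r₁ − 1/a_t)] = 9.620 km/s.
First burn Δv₁ = |v_p − v₁| = 2.340 km/s.
At r₂, v₂ = √(μ/r₂) = 2.776 km/s.
Transfer-orbit speed at r₂: v_a = √[μ(2/r₂ − 1/a_t)] = 1.399 km/s.
Second burn Δv₂ = |v₂ − v_a| = 1.377 km/s.
Total Δv = Δv₁ + Δv₂ = 3.717 km/s.

Δv = 3720 m/s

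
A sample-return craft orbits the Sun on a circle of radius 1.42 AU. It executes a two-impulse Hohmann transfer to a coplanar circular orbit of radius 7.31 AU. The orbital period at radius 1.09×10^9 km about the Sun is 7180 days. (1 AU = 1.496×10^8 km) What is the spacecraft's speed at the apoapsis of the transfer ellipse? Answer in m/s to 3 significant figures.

v = 6290 m/s

From Kepler's third law T² = 4π²r³/μ at r = 1.09×10^9 km, T = 7180 days = 7180 × 86400 s = 6.20352×10^8 s: μ = 4π²r³/T² = 1.32850×10^11 km³/s².
In km: r₁ = 1.42 × 1.496×10^8 = 2.12432×10^8 km; r₂ = 7.31 × 1.496×10^8 = 1.093576×10^9 km.
Transfer-ellipse semi-major axis a_t = (r₁ + r₂)/2 = (2.12432×10^8 + 1.093576×10^9)/2 = 6.53004×10^8 km.
The apoapsis of the transfer ellipse is at r = 1.093576×10^9 km.
From the vis-viva equation, v = √[μ(2/r − 1/a_t)] = 6.287 km/s.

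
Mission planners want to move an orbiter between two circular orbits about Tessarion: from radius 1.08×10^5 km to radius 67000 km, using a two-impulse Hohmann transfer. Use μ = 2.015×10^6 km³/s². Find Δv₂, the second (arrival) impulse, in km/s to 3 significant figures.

The Hohmann ellipse has a_t = (r₁ + r₂)/2 = 87500 km.
Circular speed at r = 67000 km: v_c = √(μ/r) = 5.48403 km/s.
Transfer-orbit speed at the same r (vis-viva, a = a_t): v_t = √[μ(2/r − 1/a_t)] = 6.09267 km/s.
Δv₂ = |v_t − v_c| = |6.09267 − 5.48403| = 0.6086 km/s.

Δv₂ = 0.609 km/s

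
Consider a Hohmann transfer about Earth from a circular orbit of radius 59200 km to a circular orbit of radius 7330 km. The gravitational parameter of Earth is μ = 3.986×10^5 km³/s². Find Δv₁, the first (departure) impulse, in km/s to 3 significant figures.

Transfer-ellipse semi-major axis a_t = (r₁ + r₂)/2 = (59200 + 7330)/2 = 33265 km.
On the circular orbit at r = 59200 km, v_c = √(μ/r) = 2.595 km/s.
Transfer-orbit speed at the same r (vis-viva, a = a_t): v_t = √[μ(2/r − 1/a_t)] = 1.218 km/s.
Δv₁ = |v_t − v_c| = |1.218 − 2.595| = 1.377 km/s.

Δv₁ = 1.38 km/s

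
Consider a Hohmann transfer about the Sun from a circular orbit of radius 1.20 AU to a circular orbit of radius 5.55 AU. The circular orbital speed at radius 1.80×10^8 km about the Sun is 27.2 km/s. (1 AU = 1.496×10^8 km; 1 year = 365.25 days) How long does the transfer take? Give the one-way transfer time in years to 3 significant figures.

From the circular-orbit relation v² = μ/r at r = 1.80×10^8 km: μ = v²r = (27.2)² × 1.80×10^8 = 1.33171×10^11 km³/s².
In km: r₁ = 1.20 × 1.496×10^8 = 1.7952×10^8 km; r₂ = 5.55 × 1.496×10^8 = 8.3028×10^8 km.
Semi-major axis of the transfer orbit: a_t = (1.7952×10^8 + 8.3028×10^8)/2 = 5.049×10^8 km.
By Kepler's third law the transfer-orbit period is T = 2π√(a_t³/μ), so t = T/2 = 9.767×10^7 s.
Converting: 9.767×10^7 s ÷ 3.15576×10^7 s/year (365.25 × 86400) = 3.09 years.

t = 3.09 years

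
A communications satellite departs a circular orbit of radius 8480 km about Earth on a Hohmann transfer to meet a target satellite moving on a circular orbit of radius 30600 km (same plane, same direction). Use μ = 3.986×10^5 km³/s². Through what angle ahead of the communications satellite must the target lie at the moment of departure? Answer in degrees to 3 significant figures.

φ = 88.2°

Semi-major axis of the transfer orbit: a_t = (8480 + 30600)/2 = 19540 km.
The half-period of the transfer ellipse is t = π√(a_t³/μ) = 13591.52 s.
Target angular speed ω₂ = √(μ/r₂³) = 1.179469×10^-4 rad/s.
Angle swept by the target during transfer: ω₂·t = 1.603078 rad = 91.8496°.
Arrival is 180° from departure on the ellipse, so φ = 180° − 91.8496° = 88.2°.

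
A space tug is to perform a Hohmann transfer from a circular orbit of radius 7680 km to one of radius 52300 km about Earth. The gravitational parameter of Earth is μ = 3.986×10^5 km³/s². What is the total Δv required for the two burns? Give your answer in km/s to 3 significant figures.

The Hohmann ellipse has a_t = (r₁ + r₂)/2 = 29990 km.
At r₁ the circular-orbit speed is v₁ = √(μ/r₁) = 7.20424 km/s.
Transfer-orbit speed at r₁ (vis-viva): v_p = √[μ(2/r₁ − 1/a_t)] = 9.51373 km/s.
First burn Δv₁ = |v_p − v₁| = 2.309 km/s.
At r₂, v₂ = √(μ/r₂) = 2.761 km/s.
Transfer-orbit speed at r₂: v_a = √[μ(2/r₂ − 1/a_t)] = 1.397 km/s.
Second burn Δv₂ = |v₂ − v_a| = 1.364 km/s.
Total Δv = Δv₁ + Δv₂ = 3.673 km/s.

Δv = 3.67 km/s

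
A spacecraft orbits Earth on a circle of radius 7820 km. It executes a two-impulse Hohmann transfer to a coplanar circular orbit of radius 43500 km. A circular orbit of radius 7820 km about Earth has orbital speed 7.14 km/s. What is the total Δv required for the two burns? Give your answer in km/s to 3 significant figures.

From the circular-orbit relation v² = μ/r at r = 7820 km: μ = v²r = (7.14)² × 7820 = 3.98660×10^5 km³/s².
The Hohmann ellipse has a_t = (r₁ + r₂)/2 = 25660 km.
Circular speed at r₁: v₁ = √(μ/r₁) = √(3.98660×10^5/7820) = 7.140 km/s.
On the transfer ellipse at r₁, vis-viva equation gives v_p = √[μ(2/r₁ − 1/a_t)] = 9.296 km/s.
First burn Δv₁ = |v_p − v₁| = 2.156 km/s.
At r₂, v₂ = √(μ/r₂) = 3.027 km/s.
Transfer-orbit speed at r₂: v_a = √[μ(2/r₂ − 1/a_t)] = 1.671 km/s.
Second burn Δv₂ = |v₂ − v_a| = 1.356 km/s.
Total Δv = Δv₁ + Δv₂ = 3.512 km/s.

Δv = 3.51 km/s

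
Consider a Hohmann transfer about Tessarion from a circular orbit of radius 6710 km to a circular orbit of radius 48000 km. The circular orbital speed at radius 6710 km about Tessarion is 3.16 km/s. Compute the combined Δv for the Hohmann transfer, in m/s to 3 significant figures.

Δv = 1620 m/s

From the circular-orbit relation v² = μ/r at r = 6710 km: μ = v²r = (3.16)² × 6710 = 67003.4 km³/s².
Semi-major axis of the transfer orbit: a_t = (6710 + 48000)/2 = 27355 km.
Circular speed at r₁: v₁ = √(μ/r₁) = √(67003.4/6710) = 3.160 km/s.
On the transfer ellipse at r₁, v² = μ(2/r − 1/a) gives v_p = √[μ(2/r₁ − 1/a_t)] = 4.186 km/s.
First burn Δv₁ = |v_p − v₁| = 1.026 km/s.
Circular speed at r₂: v₂ = √(μ/r₂) = 1.18148 km/s.
Transfer-orbit speed at r₂: v_a = √[μ(2/r₂ − 1/a_t)] = 0.585155 km/s.
Second burn Δv₂ = |v₂ − v_a| = 0.5963 km/s.
Total Δv = Δv₁ + Δv₂ = 1.622 km/s.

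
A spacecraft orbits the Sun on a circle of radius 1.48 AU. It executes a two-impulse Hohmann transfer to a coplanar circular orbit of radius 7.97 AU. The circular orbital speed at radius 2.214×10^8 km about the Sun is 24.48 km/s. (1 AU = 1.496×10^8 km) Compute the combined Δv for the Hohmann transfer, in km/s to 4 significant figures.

From the circular-orbit relation v² = μ/r at r = 2.214×10^8 km: μ = v²r = (24.48)² × 2.214×10^8 = 1.32678×10^11 km³/s².
In km: r₁ = 1.48 × 1.496×10^8 = 2.21408×10^8 km; r₂ = 7.97 × 1.496×10^8 = 1.192312×10^9 km.
Semi-major axis of the transfer orbit: a_t = (2.21408×10^8 + 1.192312×10^9)/2 = 7.0686×10^8 km.
At r₁ the circular-orbit speed is v₁ = √(μ/r₁) = 24.480 km/s.
Transfer-orbit speed at r₁ (vis-viva equation): v_p = √[μ(2/r₁ − 1/a_t)] = 31.793 km/s.
First burn Δv₁ = |v_p − v₁| = 7.313 km/s.
At r₂, v₂ = √(μ/r₂) = 10.549 km/s.
Transfer-orbit speed at r₂: v_a = √[μ(2/r₂ − 1/a_t)] = 5.9038 km/s.
Second burn Δv₂ = |v₂ − v_a| = 4.645 km/s.
Δv = Δv₁ + Δv₂ = 7.313 + 4.645 = 11.96 km/s.

Δv = 11.96 km/s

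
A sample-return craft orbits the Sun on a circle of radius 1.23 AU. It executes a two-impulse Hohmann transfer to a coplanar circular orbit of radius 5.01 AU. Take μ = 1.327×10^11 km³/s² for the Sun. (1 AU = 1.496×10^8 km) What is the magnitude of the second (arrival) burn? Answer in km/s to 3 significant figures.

In km: r₁ = 1.23 × 1.496×10^8 = 1.84008×10^8 km; r₂ = 5.01 × 1.496×10^8 = 7.49496×10^8 km.
The Hohmann ellipse has a_t = (r₁ + r₂)/2 = 4.66752×10^8 km.
On the circular orbit at r = 7.49496×10^8 km, v_c = √(μ/r) = 13.306 km/s.
Vis-viva on the transfer ellipse at r = 7.49496×10^8 km gives v_t = √[μ(2/r − 1/a_t)] = 8.3546 km/s.
Δv₂ = |v_t − v_c| = |8.3546 − 13.306| = 4.951 km/s.

Δv₂ = 4.95 km/s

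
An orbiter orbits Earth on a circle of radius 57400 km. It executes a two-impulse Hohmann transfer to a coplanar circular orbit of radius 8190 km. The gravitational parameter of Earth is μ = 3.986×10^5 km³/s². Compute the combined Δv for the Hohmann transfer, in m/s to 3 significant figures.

The Hohmann ellipse has a_t = (r₁ + r₂)/2 = 32795 km.
At r₁ the circular-orbit speed is v₁ = √(μ/r₁) = 2.635 km/s.
Transfer-orbit speed at r₁ (v² = μ(2/r − 1/a)): v_a = √[μ(2/r₁ − 1/a_t)] = 1.317 km/s.
First burn Δv₁ = |v_a − v₁| = 1.318 km/s.
Circular speed at r₂: v₂ = √(μ/r₂) = 6.9763 km/s.
Transfer-orbit speed at r₂: v_p = √[μ(2/r₂ − 1/a_t)] = 9.2295 km/s.
Second burn Δv₂ = |v₂ − v_p| = 2.253 km/s.
Total Δv = Δv₁ + Δv₂ = 3.571 km/s.

Δv = 3570 m/s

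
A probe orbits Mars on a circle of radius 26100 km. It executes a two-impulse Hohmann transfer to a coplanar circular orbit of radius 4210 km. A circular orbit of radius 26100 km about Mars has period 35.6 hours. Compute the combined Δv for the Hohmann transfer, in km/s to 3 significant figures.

Δv = 1.60 km/s

From Kepler's third law T² = 4π²r³/μ at r = 26100 km, T = 35.6 hours = 35.6 × 3600 s = 1.2816×10^5 s: μ = 4π²r³/T² = 42734.3 km³/s².
The Hohmann ellipse has a_t = (r₁ + r₂)/2 = 15155 km.
Circular speed at r₁: v₁ = √(μ/r₁) = √(42734.3/26100) = 1.2796 km/s.
On the transfer ellipse at r₁, vis-viva equation gives v_a = √[μ(2/r₁ − 1/a_t)] = 0.67442 km/s.
First burn Δv₁ = |v_a − v₁| = 0.6052 km/s.
Circular speed at r₂: v₂ = √(μ/r₂) = 3.1860 km/s.
Transfer-orbit speed at r₂: v_p = √[μ(2/r₂ − 1/a_t)] = 4.1811 km/s.
Second burn Δv₂ = |v₂ − v_p| = 0.9951 km/s.
Δv = Δv₁ + Δv₂ = 0.6052 + 0.9951 = 1.600 km/s.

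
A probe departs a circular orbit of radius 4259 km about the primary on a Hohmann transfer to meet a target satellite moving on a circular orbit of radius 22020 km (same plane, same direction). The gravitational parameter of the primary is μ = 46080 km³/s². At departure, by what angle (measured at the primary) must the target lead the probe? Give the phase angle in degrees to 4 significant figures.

φ = 97.03°

The Hohmann ellipse has a_t = (r₁ + r₂)/2 = 13139.5 km.
Transfer time t = π√(a_t³/μ) = 22043 s.
The target's mean motion on its circular orbit is ω₂ = √(μ/r₂³) = 6.5695×10^-5 rad/s.
Angle swept by the target during transfer: ω₂·t = 1.4481 rad = 82.97°.
The probe traverses 180° on the transfer ellipse, so the target must lead by 180° − 82.97° = 97.03°.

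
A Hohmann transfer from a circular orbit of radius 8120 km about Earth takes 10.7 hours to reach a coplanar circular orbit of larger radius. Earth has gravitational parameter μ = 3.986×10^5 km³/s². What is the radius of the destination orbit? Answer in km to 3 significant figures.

Transfer time t = 10.7 hours = 38520 s, and t = π√(a_t³/μ).
So a_t = (μ t²/π²)^(1/3) = (3.986×10^5 × (38520)² / π²)^(1/3) = 39132 km.
Since a_t = (r₁ + r₂)/2, r₂ = 2a_t − r₁ = 2×39132 − 8120 = 70144 km.

r₂ = 70100 km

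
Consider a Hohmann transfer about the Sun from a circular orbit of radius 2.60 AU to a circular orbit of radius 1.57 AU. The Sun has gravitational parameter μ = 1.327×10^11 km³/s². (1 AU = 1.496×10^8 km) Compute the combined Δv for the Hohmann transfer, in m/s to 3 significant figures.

In km: r₁ = 2.60 × 1.496×10^8 = 3.8896×10^8 km; r₂ = 1.57 × 1.496×10^8 = 2.34872×10^8 km.
Semi-major axis of the transfer orbit: a_t = (3.8896×10^8 + 2.34872×10^8)/2 = 3.11916×10^8 km.
At r₁ the circular-orbit speed is v₁ = √(μ/r₁) = 18.4707 km/s.
Transfer-orbit speed at r₁ (vis-viva): v_a = √[μ(2/r₁ − 1/a_t)] = 16.0280 km/s.
First burn Δv₁ = |v_a − v₁| = 2.4427 km/s.
Circular speed at r₂: v₂ = √(μ/r₂) = 23.7695 km/s.
Transfer-orbit speed at r₂: v_p = √[μ(2/r₂ − 1/a_t)] = 26.5432 km/s.
Second burn Δv₂ = |v₂ − v_p| = 2.7737 km/s.
Total Δv = Δv₁ + Δv₂ = 5.216 km/s.

Δv = 5220 m/s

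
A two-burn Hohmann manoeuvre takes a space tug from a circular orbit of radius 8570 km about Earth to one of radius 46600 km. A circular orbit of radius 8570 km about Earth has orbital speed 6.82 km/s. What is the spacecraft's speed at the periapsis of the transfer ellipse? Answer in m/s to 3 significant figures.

v = 8860 m/s

From the circular-orbit relation v² = μ/r at r = 8570 km: μ = v²r = (6.82)² × 8570 = 3.98611×10^5 km³/s².
Semi-major axis of the transfer orbit: a_t = (8570 + 46600)/2 = 27585 km.
At periapsis, r = 8570 km.
From the vis-viva equation, v = √[μ(2/r − 1/a_t)] = 8.864 km/s.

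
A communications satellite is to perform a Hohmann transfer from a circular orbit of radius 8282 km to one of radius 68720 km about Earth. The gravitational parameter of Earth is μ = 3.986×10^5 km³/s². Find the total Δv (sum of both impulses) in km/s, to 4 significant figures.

Semi-major axis of the transfer orbit: a_t = (8282 + 68720)/2 = 38501 km.
At r₁ the circular-orbit speed is v₁ = √(μ/r₁) = 6.937 km/s.
Transfer-orbit speed at r₁ (v² = μ(2/r − 1/a)): v_p = √[μ(2/r₁ − 1/a_t)] = 9.268 km/s.
First burn Δv₁ = |v_p − v₁| = 2.331 km/s.
At r₂, v₂ = √(μ/r₂) = 2.408 km/s.
Transfer-orbit speed at r₂: v_a = √[μ(2/r₂ − 1/a_t)] = 1.117 km/s.
Second burn Δv₂ = |v₂ − v_a| = 1.291 km/s.
Δv = Δv₁ + Δv₂ = 2.331 + 1.291 = 3.622 km/s.

Δv = 3.622 km/s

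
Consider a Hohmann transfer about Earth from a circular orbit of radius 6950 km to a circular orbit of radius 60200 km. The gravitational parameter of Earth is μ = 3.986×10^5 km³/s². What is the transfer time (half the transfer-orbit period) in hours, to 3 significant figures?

t = 8.50 hours

The Hohmann ellipse has a_t = (r₁ + r₂)/2 = 33575 km.
Half the transfer-orbit period gives t = π√(a_t³/μ) = 30610 s.
Converting: 30610 s ÷ 3600 s/hour = 8.50 hours.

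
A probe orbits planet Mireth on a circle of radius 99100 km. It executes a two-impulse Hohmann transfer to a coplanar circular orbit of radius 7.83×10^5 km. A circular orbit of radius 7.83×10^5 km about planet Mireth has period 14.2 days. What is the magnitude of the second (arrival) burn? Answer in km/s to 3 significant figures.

Δv₂ = 2.11 km/s

From Kepler's third law T² = 4π²r³/μ at r = 7.83×10^5 km, T = 14.2 days = 14.2 × 86400 s = 1.22688×10^6 s: μ = 4π²r³/T² = 1.25904×10^7 km³/s².
The Hohmann ellipse has a_t = (r₁ + r₂)/2 = 4.4105×10^5 km.
Circular speed at r = 7.830×10^5 km: v_c = √(μ/r) = 4.010 km/s.
Vis-viva on the transfer ellipse at r = 7.830×10^5 km gives v_t = √[μ(2/r − 1/a_t)] = 1.901 km/s.
Δv₂ = |v_t − v_c| = |1.901 − 4.010| = 2.109 km/s.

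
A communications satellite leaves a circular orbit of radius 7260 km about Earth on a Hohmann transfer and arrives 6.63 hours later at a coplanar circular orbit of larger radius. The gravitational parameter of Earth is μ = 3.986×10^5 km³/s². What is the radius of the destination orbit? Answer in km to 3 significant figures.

r₂ = 49600 km

Transfer time t = 6.63 hours = 23868 s, and t = π√(a_t³/μ).
So a_t = (μ t²/π²)^(1/3) = (3.986×10^5 × (23868)² / π²)^(1/3) = 28442 km.
Since a_t = (r₁ + r₂)/2, r₂ = 2a_t − r₁ = 2×28442 − 7260 = 49624 km.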